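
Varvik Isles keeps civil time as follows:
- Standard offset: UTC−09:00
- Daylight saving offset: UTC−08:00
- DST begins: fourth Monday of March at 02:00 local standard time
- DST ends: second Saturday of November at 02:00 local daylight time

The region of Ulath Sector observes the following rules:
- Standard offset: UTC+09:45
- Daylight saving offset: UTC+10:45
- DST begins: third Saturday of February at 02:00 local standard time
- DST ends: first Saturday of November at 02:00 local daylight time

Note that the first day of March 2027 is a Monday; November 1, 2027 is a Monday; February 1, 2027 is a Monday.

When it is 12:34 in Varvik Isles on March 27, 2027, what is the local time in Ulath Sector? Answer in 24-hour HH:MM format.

1 March 2027 is a Monday, so the first Monday is March 1 and the fourth is March 22.
1 November 2027 is a Monday, so the first Saturday is November 6 and the second is November 13.
Daylight saving runs 22 March – 13 November; March 27, 2027 is inside that window, so Varvik Isles is at UTC−08:00.
12:34 Varvik Isles + 8h = 20:34 UTC.
1 February 2027 is a Monday, so the first Saturday is February 6 and the third is February 20.
1 November 2027 is a Monday, so the first Saturday is November 6.
At the standard offset (UTC+09:45), 20:34 UTC + 9h45m = 06:19 Ulath Sector standard time (rolling into the next day, 28 March 2027).
Daylight saving runs 20 February – 6 November; the standard-time date in Ulath Sector, March 28, 2027, is inside that window, so Ulath Sector is at UTC+10:45.
20:34 UTC + 10h45m = 07:19 Ulath Sector (rolling into the next day, 28 March 2027).

07:19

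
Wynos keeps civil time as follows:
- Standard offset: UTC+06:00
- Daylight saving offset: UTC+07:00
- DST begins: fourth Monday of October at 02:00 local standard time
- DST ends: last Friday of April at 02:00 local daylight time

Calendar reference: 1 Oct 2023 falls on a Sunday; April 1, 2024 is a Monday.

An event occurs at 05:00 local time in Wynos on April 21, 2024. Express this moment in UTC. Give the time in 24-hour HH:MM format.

22:00

1 October 2023 is a Sunday, so the first Monday is October 2 and the fourth is October 23.
1 April 2024 is a Monday, so Fridays fall on 5, 12, 19, 26; the last is April 26.
Daylight saving runs 23 October 2023 – 26 April 2024; April 21, 2024 is inside that window, so Wynos is at UTC+07:00.
05:00 local − 7h = 22:00 UTC (rolling into the previous day, 20 April 2024).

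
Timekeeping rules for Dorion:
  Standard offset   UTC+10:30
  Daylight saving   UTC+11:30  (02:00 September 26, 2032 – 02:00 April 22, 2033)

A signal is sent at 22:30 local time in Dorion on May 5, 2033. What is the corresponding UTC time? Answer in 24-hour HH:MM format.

12:00

Daylight saving runs 26 September 2032 – 22 April 2033; May 5, 2033 is outside that window, so Dorion is on standard time at UTC+10:30.
22:30 local − 10h30m = 12:00 UTC.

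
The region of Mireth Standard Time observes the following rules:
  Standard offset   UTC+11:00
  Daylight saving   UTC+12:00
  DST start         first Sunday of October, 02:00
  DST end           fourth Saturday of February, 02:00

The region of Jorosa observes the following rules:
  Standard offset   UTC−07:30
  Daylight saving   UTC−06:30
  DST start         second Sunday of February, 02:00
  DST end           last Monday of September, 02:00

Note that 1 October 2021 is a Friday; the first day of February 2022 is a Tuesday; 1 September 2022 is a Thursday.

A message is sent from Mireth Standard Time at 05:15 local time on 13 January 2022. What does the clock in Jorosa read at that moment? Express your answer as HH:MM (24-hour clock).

09:45

1 October 2021 is a Friday, so the first Sunday is October 3.
1 February 2022 is a Tuesday, so the first Saturday is February 5 and the fourth is February 26.
13 January 2022 falls between 3 October 2021 and 26 February 2022, so daylight saving is in effect and Mireth Standard Time is at UTC+12:00.
05:15 Mireth Standard Time − 12h = 17:15 UTC (rolling into the previous day, 12 January 2022).
1 February 2022 is a Tuesday, so the first Sunday is February 6 and the second is February 13.
1 September 2022 is a Thursday, so Mondays fall on 5, 12, 19, 26; the last is September 26.
At the standard offset (UTC−07:30), 17:15 UTC − 7h30m = 09:45 Jorosa standard time.
The standard-time date in Jorosa, 12 January 2022, is outside the daylight-saving period (13 February – 26 September), so Jorosa is on standard time, UTC−07:30.
17:15 UTC − 7h30m = 09:45 Jorosa.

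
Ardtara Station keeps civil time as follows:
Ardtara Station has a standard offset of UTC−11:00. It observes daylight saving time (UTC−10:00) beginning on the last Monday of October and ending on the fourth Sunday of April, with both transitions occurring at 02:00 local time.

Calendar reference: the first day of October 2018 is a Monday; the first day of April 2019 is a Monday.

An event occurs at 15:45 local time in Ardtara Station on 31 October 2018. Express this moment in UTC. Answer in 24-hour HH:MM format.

01:45

1 October 2018 is a Monday, so Mondays fall on 1, 8, 15, 22, 29; the last is October 29.
1 April 2019 is a Monday, so the first Sunday is April 7 and the fourth is April 28.
Daylight saving runs 29 October 2018 – 28 April 2019; 31 October 2018 is inside that window, so Ardtara Station is at UTC−10:00.
15:45 local + 10h = 01:45 UTC (rolling into the next day, 1 November 2018).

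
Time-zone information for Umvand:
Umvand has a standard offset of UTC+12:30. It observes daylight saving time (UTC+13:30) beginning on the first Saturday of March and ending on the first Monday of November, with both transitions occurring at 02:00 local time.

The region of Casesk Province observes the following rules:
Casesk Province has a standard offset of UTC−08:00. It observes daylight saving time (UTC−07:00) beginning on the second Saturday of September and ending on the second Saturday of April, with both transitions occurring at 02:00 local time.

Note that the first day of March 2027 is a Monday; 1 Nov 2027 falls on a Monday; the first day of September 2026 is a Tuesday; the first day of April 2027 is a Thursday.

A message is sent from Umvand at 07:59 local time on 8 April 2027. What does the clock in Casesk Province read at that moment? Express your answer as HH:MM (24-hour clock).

1 March 2027 is a Monday, so the first Saturday is March 6.
1 November 2027 is a Monday, so the first Monday is November 1.
8 April 2027 falls between 6 March and 1 November, so daylight saving is in effect and Umvand is at UTC+13:30.
07:59 Umvand − 13h30m = 18:29 UTC (rolling into the previous day, 7 April 2027).
1 September 2026 is a Tuesday, so the first Saturday is September 5 and the second is September 12.
1 April 2027 is a Thursday, so the first Saturday is April 3 and the second is April 10.
At the standard offset (UTC−08:00), 18:29 UTC − 8h = 10:29 Casesk Province standard time.
The standard-time date in Casesk Province, 7 April 2027, lies within the daylight-saving period (12 September 2026 – 10 April 2027), so Casesk Province is on daylight time, UTC−07:00.
18:29 UTC − 7h = 11:29 Casesk Province.

11:29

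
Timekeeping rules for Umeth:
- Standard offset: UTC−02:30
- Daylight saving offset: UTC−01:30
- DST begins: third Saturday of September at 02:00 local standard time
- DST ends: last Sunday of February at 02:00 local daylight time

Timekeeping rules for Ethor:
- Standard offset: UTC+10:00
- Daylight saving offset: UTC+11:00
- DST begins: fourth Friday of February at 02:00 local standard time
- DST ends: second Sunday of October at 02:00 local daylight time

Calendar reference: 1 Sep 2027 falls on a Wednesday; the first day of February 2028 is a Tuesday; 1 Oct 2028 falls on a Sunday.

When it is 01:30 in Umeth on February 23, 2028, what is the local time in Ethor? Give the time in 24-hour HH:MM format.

1 September 2027 is a Wednesday, so the first Saturday is September 4 and the third is September 18.
1 February 2028 is a Tuesday, so Sundays fall on 6, 13, 20, 27; the last is February 27.
February 23, 2028 falls between 18 September 2027 and 27 February 2028, so daylight saving is in effect and Umeth is at UTC−01:30.
01:30 Umeth + 1h30m = 03:00 UTC.
1 February 2028 is a Tuesday, so the first Friday is February 4 and the fourth is February 25.
1 October 2028 is a Sunday, so the first Sunday is October 1 and the second is October 8.
At the standard offset (UTC+10:00), 03:00 UTC + 10h = 13:00 Ethor standard time.
Daylight saving runs 25 February – 8 October; the standard-time date in Ethor, February 23, 2028, is outside that window, so Ethor is on standard time at UTC+10:00.
03:00 UTC + 10h = 13:00 Ethor.

13:00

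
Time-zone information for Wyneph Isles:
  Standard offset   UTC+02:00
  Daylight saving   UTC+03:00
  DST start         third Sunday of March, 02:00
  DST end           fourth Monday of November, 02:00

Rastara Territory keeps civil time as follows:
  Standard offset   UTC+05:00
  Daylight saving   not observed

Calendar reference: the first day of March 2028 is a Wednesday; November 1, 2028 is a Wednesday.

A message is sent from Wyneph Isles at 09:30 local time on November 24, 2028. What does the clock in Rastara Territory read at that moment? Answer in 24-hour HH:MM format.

11:30

1 March 2028 is a Wednesday, so the first Sunday is March 5 and the third is March 19.
1 November 2028 is a Wednesday, so the first Monday is November 6 and the fourth is November 27.
November 24, 2028 lies within the daylight-saving period (19 March – 27 November), so Wyneph Isles is on daylight time, UTC+03:00.
09:30 Wyneph Isles − 3h = 06:30 UTC.
Rastara Territory has no daylight saving, so its offset is UTC+05:00 year-round.
06:30 UTC + 5h = 11:30 Rastara Territory.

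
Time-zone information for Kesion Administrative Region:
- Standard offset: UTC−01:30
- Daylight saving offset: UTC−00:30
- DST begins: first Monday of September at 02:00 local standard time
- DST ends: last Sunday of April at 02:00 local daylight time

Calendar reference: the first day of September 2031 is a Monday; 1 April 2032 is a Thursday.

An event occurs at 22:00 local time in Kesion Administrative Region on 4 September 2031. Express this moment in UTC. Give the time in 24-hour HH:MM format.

22:30

1 September 2031 is a Monday, so the first Monday is September 1.
1 April 2032 is a Thursday, so Sundays fall on 4, 11, 18, 25; the last is April 25.
Daylight saving runs 1 September 2031 – 25 April 2032; 4 September 2031 is inside that window, so Kesion Administrative Region is at UTC−00:30.
22:00 local + 0h30m = 22:30 UTC.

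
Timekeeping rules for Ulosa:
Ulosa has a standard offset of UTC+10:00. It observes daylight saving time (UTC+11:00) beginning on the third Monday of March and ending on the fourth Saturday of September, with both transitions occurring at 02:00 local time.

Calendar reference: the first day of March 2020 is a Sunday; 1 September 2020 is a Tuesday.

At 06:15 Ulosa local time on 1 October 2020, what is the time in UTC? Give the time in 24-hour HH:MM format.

20:15

1 March 2020 is a Sunday, so the first Monday is March 2 and the third is March 16.
1 September 2020 is a Tuesday, so the first Saturday is September 5 and the fourth is September 26.
1 October 2020 does not fall between 16 March and 26 September, so daylight saving is not in effect and Ulosa is at UTC+10:00.
06:15 local − 10h = 20:15 UTC (rolling into the previous day, 30 September 2020).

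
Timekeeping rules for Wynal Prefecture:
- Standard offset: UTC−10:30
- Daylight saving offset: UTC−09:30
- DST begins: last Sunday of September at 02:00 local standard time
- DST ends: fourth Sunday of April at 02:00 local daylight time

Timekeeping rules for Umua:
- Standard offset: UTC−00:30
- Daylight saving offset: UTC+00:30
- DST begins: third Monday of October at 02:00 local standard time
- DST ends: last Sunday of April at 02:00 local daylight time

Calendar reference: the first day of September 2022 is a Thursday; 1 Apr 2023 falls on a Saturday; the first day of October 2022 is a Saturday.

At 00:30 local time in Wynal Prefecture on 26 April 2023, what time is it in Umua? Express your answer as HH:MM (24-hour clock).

1 September 2022 is a Thursday, so Sundays fall on 4, 11, 18, 25; the last is September 25.
1 April 2023 is a Saturday, so the first Sunday is April 2 and the fourth is April 23.
26 April 2023 is outside the daylight-saving period (25 September 2022 – 23 April 2023), so Wynal Prefecture is on standard time, UTC−10:30.
00:30 Wynal Prefecture + 10h30m = 11:00 UTC.
1 October 2022 is a Saturday, so the first Monday is October 3 and the third is October 17.
1 April 2023 is a Saturday, so Sundays fall on 2, 9, 16, 23, 30; the last is April 30.
At the standard offset (UTC−00:30), 11:00 UTC − 0h30m = 10:30 Umua standard time.
The standard-time date in Umua, 26 April 2023, falls between 17 October 2022 and 30 April 2023, so daylight saving is in effect and Umua is at UTC+00:30.
11:00 UTC + 0h30m = 11:30 Umua.

11:30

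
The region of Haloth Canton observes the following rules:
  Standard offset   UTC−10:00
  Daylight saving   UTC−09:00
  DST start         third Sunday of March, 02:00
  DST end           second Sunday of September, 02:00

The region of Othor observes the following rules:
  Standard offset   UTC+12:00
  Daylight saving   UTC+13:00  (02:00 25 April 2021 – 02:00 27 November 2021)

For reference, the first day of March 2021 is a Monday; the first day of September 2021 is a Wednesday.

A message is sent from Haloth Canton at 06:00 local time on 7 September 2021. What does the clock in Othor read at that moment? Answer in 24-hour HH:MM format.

04:00

1 March 2021 is a Monday, so the first Sunday is March 7 and the third is March 21.
1 September 2021 is a Wednesday, so the first Sunday is September 5 and the second is September 12.
7 September 2021 falls between 21 March and 12 September, so daylight saving is in effect and Haloth Canton is at UTC−09:00.
06:00 Haloth Canton + 9h = 15:00 UTC.
At the standard offset (UTC+12:00), 15:00 UTC + 12h = 03:00 Othor standard time (rolling into the next day, 8 September 2021).
The standard-time date in Othor, 8 September 2021, falls between 25 April and 27 November, so daylight saving is in effect and Othor is at UTC+13:00.
15:00 UTC + 13h = 04:00 Othor (rolling into the next day, 8 September 2021).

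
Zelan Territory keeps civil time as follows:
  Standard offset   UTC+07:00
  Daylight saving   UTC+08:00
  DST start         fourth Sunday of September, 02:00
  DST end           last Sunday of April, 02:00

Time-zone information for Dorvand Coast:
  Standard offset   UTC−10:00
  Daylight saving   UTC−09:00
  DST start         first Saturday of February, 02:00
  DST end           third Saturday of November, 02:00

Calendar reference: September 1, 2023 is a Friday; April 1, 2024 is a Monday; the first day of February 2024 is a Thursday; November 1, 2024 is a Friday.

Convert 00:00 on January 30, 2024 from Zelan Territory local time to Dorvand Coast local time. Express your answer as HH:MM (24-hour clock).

06:00

1 September 2023 is a Friday, so the first Sunday is September 3 and the fourth is September 24.
1 April 2024 is a Monday, so Sundays fall on 7, 14, 21, 28; the last is April 28.
January 30, 2024 falls between 24 September 2023 and 28 April 2024, so daylight saving is in effect and Zelan Territory is at UTC+08:00.
00:00 Zelan Territory − 8h = 16:00 UTC (rolling into the previous day, 29 January 2024).
1 February 2024 is a Thursday, so the first Saturday is February 3.
1 November 2024 is a Friday, so the first Saturday is November 2 and the third is November 16.
At the standard offset (UTC−10:00), 16:00 UTC − 10h = 06:00 Dorvand Coast standard time.
The standard-time date in Dorvand Coast, January 29, 2024, is outside the daylight-saving period (3 February – 16 November), so Dorvand Coast is on standard time, UTC−10:00.
16:00 UTC − 10h = 06:00 Dorvand Coast.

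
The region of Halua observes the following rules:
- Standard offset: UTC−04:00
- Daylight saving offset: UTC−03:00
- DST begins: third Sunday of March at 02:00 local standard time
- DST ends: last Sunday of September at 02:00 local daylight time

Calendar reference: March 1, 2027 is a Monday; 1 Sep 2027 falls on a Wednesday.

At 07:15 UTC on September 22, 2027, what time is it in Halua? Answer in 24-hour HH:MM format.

04:15

1 March 2027 is a Monday, so the first Sunday is March 7 and the third is March 21.
1 September 2027 is a Wednesday, so Sundays fall on 5, 12, 19, 26; the last is September 26.
At the standard offset (UTC−04:00), 07:15 UTC − 4h = 03:15 Halua standard time.
The standard-time date in Halua, September 22, 2027, falls between 21 March and 26 September, so daylight saving is in effect and Halua is at UTC−03:00.
07:15 UTC − 3h = 04:15 local.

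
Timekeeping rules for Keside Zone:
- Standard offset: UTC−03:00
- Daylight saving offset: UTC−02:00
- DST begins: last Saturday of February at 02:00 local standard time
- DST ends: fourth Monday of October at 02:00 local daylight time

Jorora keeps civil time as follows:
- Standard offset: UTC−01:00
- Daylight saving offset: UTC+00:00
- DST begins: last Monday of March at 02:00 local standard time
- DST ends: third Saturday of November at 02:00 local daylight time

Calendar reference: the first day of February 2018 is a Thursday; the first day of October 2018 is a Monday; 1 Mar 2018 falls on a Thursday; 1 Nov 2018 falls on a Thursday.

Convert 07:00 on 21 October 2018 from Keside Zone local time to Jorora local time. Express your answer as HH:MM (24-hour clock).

1 February 2018 is a Thursday, so Saturdays fall on 3, 10, 17, 24; the last is February 24.
1 October 2018 is a Monday, so the first Monday is October 1 and the fourth is October 22.
Daylight saving runs 24 February – 22 October; 21 October 2018 is inside that window, so Keside Zone is at UTC−02:00.
07:00 Keside Zone + 2h = 09:00 UTC.
1 March 2018 is a Thursday, so Mondays fall on 5, 12, 19, 26; the last is March 26.
1 November 2018 is a Thursday, so the first Saturday is November 3 and the third is November 17.
At the standard offset (UTC−01:00), 09:00 UTC − 1h = 08:00 Jorora standard time.
The standard-time date in Jorora, 21 October 2018, lies within the daylight-saving period (26 March – 17 November), so Jorora is on daylight time, UTC+00:00.
09:00 UTC + 0h = 09:00 Jorora.

09:00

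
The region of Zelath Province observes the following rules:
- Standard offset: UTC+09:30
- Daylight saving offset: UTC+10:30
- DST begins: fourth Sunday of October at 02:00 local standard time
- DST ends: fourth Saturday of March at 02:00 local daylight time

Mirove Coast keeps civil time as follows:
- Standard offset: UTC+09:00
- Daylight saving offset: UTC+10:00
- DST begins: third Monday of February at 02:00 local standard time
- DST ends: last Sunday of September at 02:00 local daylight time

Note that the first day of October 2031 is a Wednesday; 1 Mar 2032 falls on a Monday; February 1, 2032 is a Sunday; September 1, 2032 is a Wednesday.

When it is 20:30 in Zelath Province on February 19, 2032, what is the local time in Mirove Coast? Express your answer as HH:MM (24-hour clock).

1 October 2031 is a Wednesday, so the first Sunday is October 5 and the fourth is October 26.
1 March 2032 is a Monday, so the first Saturday is March 6 and the fourth is March 27.
Daylight saving runs 26 October 2031 – 27 March 2032; February 19, 2032 is inside that window, so Zelath Province is at UTC+10:30.
20:30 Zelath Province − 10h30m = 10:00 UTC.
1 February 2032 is a Sunday, so the first Monday is February 2 and the third is February 16.
1 September 2032 is a Wednesday, so Sundays fall on 5, 12, 19, 26; the last is September 26.
At the standard offset (UTC+09:00), 10:00 UTC + 9h = 19:00 Mirove Coast standard time.
Daylight saving runs 16 February – 26 September; the standard-time date in Mirove Coast, February 19, 2032, is inside that window, so Mirove Coast is at UTC+10:00.
10:00 UTC + 10h = 20:00 Mirove Coast.

20:00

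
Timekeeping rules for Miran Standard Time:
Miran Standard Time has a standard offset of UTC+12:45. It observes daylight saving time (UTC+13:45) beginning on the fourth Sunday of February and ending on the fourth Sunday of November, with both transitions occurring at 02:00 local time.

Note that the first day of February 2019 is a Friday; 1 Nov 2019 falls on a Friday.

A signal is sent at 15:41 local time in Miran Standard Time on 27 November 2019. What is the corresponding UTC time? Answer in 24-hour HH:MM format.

02:56

1 February 2019 is a Friday, so the first Sunday is February 3 and the fourth is February 24.
1 November 2019 is a Friday, so the first Sunday is November 3 and the fourth is November 24.
Daylight saving runs 24 February – 24 November; 27 November 2019 is outside that window, so Miran Standard Time is on standard time at UTC+12:45.
15:41 local − 12h45m = 02:56 UTC.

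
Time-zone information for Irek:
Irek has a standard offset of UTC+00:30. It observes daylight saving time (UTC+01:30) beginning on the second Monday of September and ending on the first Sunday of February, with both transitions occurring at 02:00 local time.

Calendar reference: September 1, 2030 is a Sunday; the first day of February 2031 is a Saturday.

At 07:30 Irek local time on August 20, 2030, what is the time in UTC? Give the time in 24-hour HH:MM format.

1 September 2030 is a Sunday, so the first Monday is September 2 and the second is September 9.
1 February 2031 is a Saturday, so the first Sunday is February 2.
August 20, 2030 is outside the daylight-saving period (9 September 2030 – 2 February 2031), so Irek is on standard time, UTC+00:30.
07:30 local − 0h30m = 07:00 UTC.

07:00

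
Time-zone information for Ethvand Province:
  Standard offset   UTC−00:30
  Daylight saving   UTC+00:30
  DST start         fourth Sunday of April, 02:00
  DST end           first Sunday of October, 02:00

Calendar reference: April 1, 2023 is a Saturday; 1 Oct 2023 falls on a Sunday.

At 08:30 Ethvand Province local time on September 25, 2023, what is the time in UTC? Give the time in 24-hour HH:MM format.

1 April 2023 is a Saturday, so the first Sunday is April 2 and the fourth is April 23.
1 October 2023 is a Sunday, so the first Sunday is October 1.
Daylight saving runs 23 April – 1 October; September 25, 2023 is inside that window, so Ethvand Province is at UTC+00:30.
08:30 local − 0h30m = 08:00 UTC.

08:00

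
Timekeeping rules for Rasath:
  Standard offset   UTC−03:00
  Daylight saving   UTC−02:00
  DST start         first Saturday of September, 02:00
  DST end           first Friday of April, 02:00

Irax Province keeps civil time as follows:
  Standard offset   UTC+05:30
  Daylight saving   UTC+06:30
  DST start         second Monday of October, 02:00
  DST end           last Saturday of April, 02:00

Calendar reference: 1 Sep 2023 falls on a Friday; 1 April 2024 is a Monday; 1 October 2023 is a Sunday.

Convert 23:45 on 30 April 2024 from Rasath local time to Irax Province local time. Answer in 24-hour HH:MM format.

08:15

1 September 2023 is a Friday, so the first Saturday is September 2.
1 April 2024 is a Monday, so the first Friday is April 5.
30 April 2024 does not fall between 2 September 2023 and 5 April 2024, so daylight saving is not in effect and Rasath is at UTC−03:00.
23:45 Rasath + 3h = 02:45 UTC (rolling into the next day, 1 May 2024).
1 October 2023 is a Sunday, so the first Monday is October 2 and the second is October 9.
1 April 2024 is a Monday, so Saturdays fall on 6, 13, 20, 27; the last is April 27.
At the standard offset (UTC+05:30), 02:45 UTC + 5h30m = 08:15 Irax Province standard time.
The standard-time date in Irax Province, 1 May 2024, does not fall between 9 October 2023 and 27 April 2024, so daylight saving is not in effect and Irax Province is at UTC+05:30.
02:45 UTC + 5h30m = 08:15 Irax Province.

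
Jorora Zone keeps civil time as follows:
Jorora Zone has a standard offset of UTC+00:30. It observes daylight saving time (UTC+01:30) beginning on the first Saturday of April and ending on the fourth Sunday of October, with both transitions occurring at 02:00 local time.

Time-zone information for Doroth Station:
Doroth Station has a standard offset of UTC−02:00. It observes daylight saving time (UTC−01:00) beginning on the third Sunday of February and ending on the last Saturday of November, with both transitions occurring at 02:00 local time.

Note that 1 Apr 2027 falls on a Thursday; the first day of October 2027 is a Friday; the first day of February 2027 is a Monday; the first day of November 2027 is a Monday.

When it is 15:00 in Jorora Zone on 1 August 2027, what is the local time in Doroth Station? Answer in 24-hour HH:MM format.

1 April 2027 is a Thursday, so the first Saturday is April 3.
1 October 2027 is a Friday, so the first Sunday is October 3 and the fourth is October 24.
1 August 2027 falls between 3 April and 24 October, so daylight saving is in effect and Jorora Zone is at UTC+01:30.
15:00 Jorora Zone − 1h30m = 13:30 UTC.
1 February 2027 is a Monday, so the first Sunday is February 7 and the third is February 21.
1 November 2027 is a Monday, so Saturdays fall on 6, 13, 20, 27; the last is November 27.
At the standard offset (UTC−02:00), 13:30 UTC − 2h = 11:30 Doroth Station standard time.
The standard-time date in Doroth Station, 1 August 2027, falls between 21 February and 27 November, so daylight saving is in effect and Doroth Station is at UTC−01:00.
13:30 UTC − 1h = 12:30 Doroth Station.

12:30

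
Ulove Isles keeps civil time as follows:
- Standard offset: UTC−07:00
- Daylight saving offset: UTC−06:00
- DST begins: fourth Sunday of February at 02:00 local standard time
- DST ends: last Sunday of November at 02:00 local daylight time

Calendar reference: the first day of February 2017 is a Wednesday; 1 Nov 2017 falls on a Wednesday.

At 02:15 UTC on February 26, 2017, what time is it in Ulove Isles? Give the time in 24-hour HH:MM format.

1 February 2017 is a Wednesday, so the first Sunday is February 5 and the fourth is February 26.
1 November 2017 is a Wednesday, so Sundays fall on 5, 12, 19, 26; the last is November 26.
At the standard offset (UTC−07:00), 02:15 UTC − 7h = 19:15 Ulove Isles standard time (rolling into the previous day, 25 February 2017).
Daylight saving runs 26 February – 26 November; the standard-time date in Ulove Isles, February 25, 2017, is outside that window, so Ulove Isles is on standard time at UTC−07:00.
02:15 UTC − 7h = 19:15 local (rolling into the previous day, 25 February 2017).

19:15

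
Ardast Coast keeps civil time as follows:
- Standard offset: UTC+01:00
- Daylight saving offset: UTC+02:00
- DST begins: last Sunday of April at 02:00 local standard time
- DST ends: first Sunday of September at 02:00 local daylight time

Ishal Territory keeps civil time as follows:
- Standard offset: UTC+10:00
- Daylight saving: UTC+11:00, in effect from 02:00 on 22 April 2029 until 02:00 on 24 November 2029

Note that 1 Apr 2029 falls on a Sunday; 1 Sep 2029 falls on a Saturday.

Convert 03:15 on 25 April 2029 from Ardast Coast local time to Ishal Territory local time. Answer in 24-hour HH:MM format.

13:15

1 April 2029 is a Sunday, so Sundays fall on 1, 8, 15, 22, 29; the last is April 29.
1 September 2029 is a Saturday, so the first Sunday is September 2.
Daylight saving runs 29 April – 2 September; 25 April 2029 is outside that window, so Ardast Coast is on standard time at UTC+01:00.
03:15 Ardast Coast − 1h = 02:15 UTC.
At the standard offset (UTC+10:00), 02:15 UTC + 10h = 12:15 Ishal Territory standard time.
The standard-time date in Ishal Territory, 25 April 2029, falls between 22 April and 24 November, so daylight saving is in effect and Ishal Territory is at UTC+11:00.
02:15 UTC + 11h = 13:15 Ishal Territory.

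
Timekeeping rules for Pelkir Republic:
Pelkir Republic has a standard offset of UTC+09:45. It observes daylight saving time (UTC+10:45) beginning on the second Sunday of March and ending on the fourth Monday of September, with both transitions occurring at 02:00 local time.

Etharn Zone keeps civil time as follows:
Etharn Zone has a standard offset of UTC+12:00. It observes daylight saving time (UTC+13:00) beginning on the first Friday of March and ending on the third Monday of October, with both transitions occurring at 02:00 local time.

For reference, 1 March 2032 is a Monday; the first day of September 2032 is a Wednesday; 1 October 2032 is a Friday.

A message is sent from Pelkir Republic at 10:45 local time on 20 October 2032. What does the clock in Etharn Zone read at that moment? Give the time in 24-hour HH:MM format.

13:00

1 March 2032 is a Monday, so the first Sunday is March 7 and the second is March 14.
1 September 2032 is a Wednesday, so the first Monday is September 6 and the fourth is September 27.
Daylight saving runs 14 March – 27 September; 20 October 2032 is outside that window, so Pelkir Republic is on standard time at UTC+09:45.
10:45 Pelkir Republic − 9h45m = 01:00 UTC.
1 March 2032 is a Monday, so the first Friday is March 5.
1 October 2032 is a Friday, so the first Monday is October 4 and the third is October 18.
At the standard offset (UTC+12:00), 01:00 UTC + 12h = 13:00 Etharn Zone standard time.
Daylight saving runs 5 March – 18 October; the standard-time date in Etharn Zone, 20 October 2032, is outside that window, so Etharn Zone is on standard time at UTC+12:00.
01:00 UTC + 12h = 13:00 Etharn Zone.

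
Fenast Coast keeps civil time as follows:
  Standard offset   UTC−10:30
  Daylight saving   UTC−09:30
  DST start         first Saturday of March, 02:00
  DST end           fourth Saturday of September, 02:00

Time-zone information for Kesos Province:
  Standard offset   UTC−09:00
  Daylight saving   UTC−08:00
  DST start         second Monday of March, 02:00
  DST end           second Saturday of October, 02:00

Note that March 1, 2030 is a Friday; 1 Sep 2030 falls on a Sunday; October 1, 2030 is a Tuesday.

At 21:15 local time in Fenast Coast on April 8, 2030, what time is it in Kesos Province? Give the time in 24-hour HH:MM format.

1 March 2030 is a Friday, so the first Saturday is March 2.
1 September 2030 is a Sunday, so the first Saturday is September 7 and the fourth is September 28.
April 8, 2030 lies within the daylight-saving period (2 March – 28 September), so Fenast Coast is on daylight time, UTC−09:30.
21:15 Fenast Coast + 9h30m = 06:45 UTC (rolling into the next day, 9 April 2030).
1 March 2030 is a Friday, so the first Monday is March 4 and the second is March 11.
1 October 2030 is a Tuesday, so the first Saturday is October 5 and the second is October 12.
At the standard offset (UTC−09:00), 06:45 UTC − 9h = 21:45 Kesos Province standard time (rolling into the previous day, 8 April 2030).
Daylight saving runs 11 March – 12 October; the standard-time date in Kesos Province, April 8, 2030, is inside that window, so Kesos Province is at UTC−08:00.
06:45 UTC − 8h = 22:45 Kesos Province (rolling into the previous day, 8 April 2030).

22:45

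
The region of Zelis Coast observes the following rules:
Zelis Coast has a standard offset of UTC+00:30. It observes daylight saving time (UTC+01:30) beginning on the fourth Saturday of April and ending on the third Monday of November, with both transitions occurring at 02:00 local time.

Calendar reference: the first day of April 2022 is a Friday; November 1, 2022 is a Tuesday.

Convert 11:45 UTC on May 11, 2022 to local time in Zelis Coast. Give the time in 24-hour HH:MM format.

1 April 2022 is a Friday, so the first Saturday is April 2 and the fourth is April 23.
1 November 2022 is a Tuesday, so the first Monday is November 7 and the third is November 21.
At the standard offset (UTC+00:30), 11:45 UTC + 0h30m = 12:15 Zelis Coast standard time.
Daylight saving runs 23 April – 21 November; the standard-time date in Zelis Coast, May 11, 2022, is inside that window, so Zelis Coast is at UTC+01:30.
11:45 UTC + 1h30m = 13:15 local.

13:15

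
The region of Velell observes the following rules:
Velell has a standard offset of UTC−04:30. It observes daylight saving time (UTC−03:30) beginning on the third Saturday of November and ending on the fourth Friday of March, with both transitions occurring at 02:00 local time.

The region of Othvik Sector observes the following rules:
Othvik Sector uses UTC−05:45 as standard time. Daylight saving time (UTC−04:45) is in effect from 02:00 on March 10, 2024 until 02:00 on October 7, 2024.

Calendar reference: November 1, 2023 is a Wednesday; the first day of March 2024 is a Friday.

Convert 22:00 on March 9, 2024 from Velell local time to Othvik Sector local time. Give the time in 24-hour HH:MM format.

19:45

1 November 2023 is a Wednesday, so the first Saturday is November 4 and the third is November 18.
1 March 2024 is a Friday, so the first Friday is March 1 and the fourth is March 22.
March 9, 2024 falls between 18 November 2023 and 22 March 2024, so daylight saving is in effect and Velell is at UTC−03:30.
22:00 Velell + 3h30m = 01:30 UTC (rolling into the next day, 10 March 2024).
At the standard offset (UTC−05:45), 01:30 UTC − 5h45m = 19:45 Othvik Sector standard time (rolling into the previous day, 9 March 2024).
The standard-time date in Othvik Sector, March 9, 2024, is outside the daylight-saving period (10 March – 7 October), so Othvik Sector is on standard time, UTC−05:45.
01:30 UTC − 5h45m = 19:45 Othvik Sector (rolling into the previous day, 9 March 2024).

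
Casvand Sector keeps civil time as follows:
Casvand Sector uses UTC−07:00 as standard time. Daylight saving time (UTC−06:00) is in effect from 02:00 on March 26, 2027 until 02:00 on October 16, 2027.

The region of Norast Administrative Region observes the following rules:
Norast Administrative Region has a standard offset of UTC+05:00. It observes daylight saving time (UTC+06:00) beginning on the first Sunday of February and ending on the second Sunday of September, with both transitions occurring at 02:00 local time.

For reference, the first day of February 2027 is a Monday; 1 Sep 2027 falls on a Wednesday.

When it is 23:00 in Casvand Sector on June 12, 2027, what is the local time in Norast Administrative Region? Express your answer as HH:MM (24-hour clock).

11:00

Daylight saving runs 26 March – 16 October; June 12, 2027 is inside that window, so Casvand Sector is at UTC−06:00.
23:00 Casvand Sector + 6h = 05:00 UTC (rolling into the next day, 13 June 2027).
1 February 2027 is a Monday, so the first Sunday is February 7.
1 September 2027 is a Wednesday, so the first Sunday is September 5 and the second is September 12.
At the standard offset (UTC+05:00), 05:00 UTC + 5h = 10:00 Norast Administrative Region standard time.
Daylight saving runs 7 February – 12 September; the standard-time date in Norast Administrative Region, June 13, 2027, is inside that window, so Norast Administrative Region is at UTC+06:00.
05:00 UTC + 6h = 11:00 Norast Administrative Region.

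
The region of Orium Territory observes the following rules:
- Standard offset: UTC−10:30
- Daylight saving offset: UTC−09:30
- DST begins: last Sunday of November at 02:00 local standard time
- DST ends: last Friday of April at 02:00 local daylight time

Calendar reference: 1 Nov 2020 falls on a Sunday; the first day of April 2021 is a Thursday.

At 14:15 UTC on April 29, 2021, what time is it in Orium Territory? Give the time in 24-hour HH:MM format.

1 November 2020 is a Sunday, so Sundays fall on 1, 8, 15, 22, 29; the last is November 29.
1 April 2021 is a Thursday, so Fridays fall on 2, 9, 16, 23, 30; the last is April 30.
At the standard offset (UTC−10:30), 14:15 UTC − 10h30m = 03:45 Orium Territory standard time.
Daylight saving runs 29 November 2020 – 30 April 2021; the standard-time date in Orium Territory, April 29, 2021, is inside that window, so Orium Territory is at UTC−09:30.
14:15 UTC − 9h30m = 04:45 local.

04:45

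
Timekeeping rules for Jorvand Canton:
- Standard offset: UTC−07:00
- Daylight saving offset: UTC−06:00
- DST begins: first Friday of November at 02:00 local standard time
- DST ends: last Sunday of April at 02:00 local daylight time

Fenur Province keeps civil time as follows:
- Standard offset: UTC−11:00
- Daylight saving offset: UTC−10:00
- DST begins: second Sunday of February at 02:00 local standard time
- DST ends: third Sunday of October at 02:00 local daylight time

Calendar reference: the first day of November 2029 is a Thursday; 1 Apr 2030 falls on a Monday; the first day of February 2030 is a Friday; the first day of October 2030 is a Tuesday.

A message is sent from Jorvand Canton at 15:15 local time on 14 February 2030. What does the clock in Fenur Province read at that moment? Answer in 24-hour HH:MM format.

11:15

1 November 2029 is a Thursday, so the first Friday is November 2.
1 April 2030 is a Monday, so Sundays fall on 7, 14, 21, 28; the last is April 28.
14 February 2030 lies within the daylight-saving period (2 November 2029 – 28 April 2030), so Jorvand Canton is on daylight time, UTC−06:00.
15:15 Jorvand Canton + 6h = 21:15 UTC.
1 February 2030 is a Friday, so the first Sunday is February 3 and the second is February 10.
1 October 2030 is a Tuesday, so the first Sunday is October 6 and the third is October 20.
At the standard offset (UTC−11:00), 21:15 UTC − 11h = 10:15 Fenur Province standard time.
The standard-time date in Fenur Province, 14 February 2030, falls between 10 February and 20 October, so daylight saving is in effect and Fenur Province is at UTC−10:00.
21:15 UTC − 10h = 11:15 Fenur Province.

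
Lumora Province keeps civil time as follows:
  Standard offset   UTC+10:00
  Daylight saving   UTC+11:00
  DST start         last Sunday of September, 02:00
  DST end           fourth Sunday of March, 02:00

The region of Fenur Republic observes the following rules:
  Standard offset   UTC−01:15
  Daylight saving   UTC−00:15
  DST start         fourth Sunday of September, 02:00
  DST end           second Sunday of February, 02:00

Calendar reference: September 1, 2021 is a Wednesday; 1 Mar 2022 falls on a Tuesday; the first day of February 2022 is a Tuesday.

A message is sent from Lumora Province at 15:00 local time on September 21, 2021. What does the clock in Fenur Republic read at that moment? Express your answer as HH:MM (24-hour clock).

1 September 2021 is a Wednesday, so Sundays fall on 5, 12, 19, 26; the last is September 26.
1 March 2022 is a Tuesday, so the first Sunday is March 6 and the fourth is March 27.
September 21, 2021 does not fall between 26 September 2021 and 27 March 2022, so daylight saving is not in effect and Lumora Province is at UTC+10:00.
15:00 Lumora Province − 10h = 05:00 UTC.
1 September 2021 is a Wednesday, so the first Sunday is September 5 and the fourth is September 26.
1 February 2022 is a Tuesday, so the first Sunday is February 6 and the second is February 13.
At the standard offset (UTC−01:15), 05:00 UTC − 1h15m = 03:45 Fenur Republic standard time.
The standard-time date in Fenur Republic, September 21, 2021, is outside the daylight-saving period (26 September 2021 – 13 February 2022), so Fenur Republic is on standard time, UTC−01:15.
05:00 UTC − 1h15m = 03:45 Fenur Republic.

03:45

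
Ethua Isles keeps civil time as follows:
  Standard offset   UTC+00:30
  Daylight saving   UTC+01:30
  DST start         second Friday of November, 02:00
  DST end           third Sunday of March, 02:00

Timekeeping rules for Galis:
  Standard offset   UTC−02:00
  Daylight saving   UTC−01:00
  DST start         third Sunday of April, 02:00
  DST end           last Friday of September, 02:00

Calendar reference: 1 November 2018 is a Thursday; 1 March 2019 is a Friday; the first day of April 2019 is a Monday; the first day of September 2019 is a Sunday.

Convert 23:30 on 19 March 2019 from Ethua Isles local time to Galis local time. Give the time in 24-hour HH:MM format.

1 November 2018 is a Thursday, so the first Friday is November 2 and the second is November 9.
1 March 2019 is a Friday, so the first Sunday is March 3 and the third is March 17.
19 March 2019 does not fall between 9 November 2018 and 17 March 2019, so daylight saving is not in effect and Ethua Isles is at UTC+00:30.
23:30 Ethua Isles − 0h30m = 23:00 UTC.
1 April 2019 is a Monday, so the first Sunday is April 7 and the third is April 21.
1 September 2019 is a Sunday, so Fridays fall on 6, 13, 20, 27; the last is September 27.
At the standard offset (UTC−02:00), 23:00 UTC − 2h = 21:00 Galis standard time.
Daylight saving runs 21 April – 27 September; the standard-time date in Galis, 19 March 2019, is outside that window, so Galis is on standard time at UTC−02:00.
23:00 UTC − 2h = 21:00 Galis.

21:00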